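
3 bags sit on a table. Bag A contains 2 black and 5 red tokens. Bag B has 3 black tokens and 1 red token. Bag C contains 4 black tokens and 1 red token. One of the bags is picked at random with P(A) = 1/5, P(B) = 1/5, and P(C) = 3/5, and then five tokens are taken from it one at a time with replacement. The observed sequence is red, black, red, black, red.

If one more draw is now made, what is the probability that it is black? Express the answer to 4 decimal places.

The likelihood of the observed sequence under each hypothesis: P(data | bag A) = (5/7)(2/7)(5/7)(2/7)(5/7) = 0.02975; P(data | bag B) = (1/4)(3/4)(1/4)(3/4)(1/4) = 0.0087891; P(data | bag C) = (1/5)(4/5)(1/5)(4/5)(1/5) = 0.00512.
Multiplying each by its prior: 1/5 · 0.02975 = 0.0059499, 1/5 · 0.0087891 = 0.0017578, 3/5 · 0.00512 = 0.003072; these sum to 0.01078.
Normalising, the posterior is P(bag A | data) = 0.55195, P(bag B | data) = 0.16307, P(bag C | data) = 0.28498.
Averaging over the posterior, P(black next | data) = (2/7)(0.55195) + (3/4)(0.16307) + (4/5)(0.28498) = 0.50798.

0.5080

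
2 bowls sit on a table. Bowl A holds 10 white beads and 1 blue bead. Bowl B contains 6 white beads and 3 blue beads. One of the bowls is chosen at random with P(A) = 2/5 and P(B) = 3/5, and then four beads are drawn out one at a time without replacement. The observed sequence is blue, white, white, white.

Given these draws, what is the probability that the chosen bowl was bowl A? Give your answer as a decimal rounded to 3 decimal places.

Under each hypothesis, the probability of the observed sequence is: P(data | bowl A) = (1/11)(10/10)(9/9)(8/8) = 1/11; P(data | bowl B) = (3/9)(6/8)(5/7)(4/6) = 5/42.
Multiplying each by its prior: 2/5 · 1/11 = 2/55, 3/5 · 5/42 = 1/14; these sum to 83/770.
Therefore the posterior P(bowl A | data) = (2/55) / (83/770) = 28/83.

0.337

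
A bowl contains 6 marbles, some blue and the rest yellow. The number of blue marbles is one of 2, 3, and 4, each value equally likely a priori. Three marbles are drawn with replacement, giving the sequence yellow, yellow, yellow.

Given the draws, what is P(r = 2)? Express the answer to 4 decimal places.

Compute the likelihood of the observed sequence for each case: P(data | r = 2) = (4/6)(4/6)(4/6) = 8/27; P(data | r = 3) = (3/6)(3/6)(3/6) = 1/8; P(data | r = 4) = (2/6)(2/6)(2/6) = 1/27.
The prior-weighted likelihoods are 1/3 · 8/27 = 8/81, 1/3 · 1/8 = 1/24, 1/3 · 1/27 = 1/81; these sum to 11/72.
Hence P(r = 2 | data) = (8/81) / (11/72) = 64/99.

0.6465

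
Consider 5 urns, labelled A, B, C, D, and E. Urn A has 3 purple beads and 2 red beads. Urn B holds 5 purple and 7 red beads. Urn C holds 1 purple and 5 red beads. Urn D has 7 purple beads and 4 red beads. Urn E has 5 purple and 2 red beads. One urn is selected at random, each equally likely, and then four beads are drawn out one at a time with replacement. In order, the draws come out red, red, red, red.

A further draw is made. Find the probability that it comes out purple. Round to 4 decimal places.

0.2468

Under each hypothesis, the probability of the observed sequence is: P(data | urn A) = (2/5)(2/5)(2/5)(2/5) = 0.0256; P(data | urn B) = (7/12)(7/12)(7/12)(7/12) = 0.11579; P(data | urn C) = (5/6)(5/6)(5/6)(5/6) = 0.48225; P(data | urn D) = (4/11)(4/11)(4/11)(4/11) = 0.017485; P(data | urn E) = (2/7)(2/7)(2/7)(2/7) = 0.0066639.
The prior-weighted likelihoods are 1/5 · 0.0256 = 0.00512, 1/5 · 0.11579 = 0.023158, 1/5 · 0.48225 = 0.096451, 1/5 · 0.017485 = 0.003497, 1/5 · 0.0066639 = 0.0013328; summing to 0.12956.
The posterior is then P(urn A | data) = 0.039519, P(urn B | data) = 0.17874, P(urn C | data) = 0.74446, P(urn D | data) = 0.026992, P(urn E | data) = 0.010287.
So P(purple next | data) = Σ P(purple next | H) P(H | data) = (3/5)(0.039519) + (5/12)(0.17874) + (1/6)(0.74446) + (7/11)(0.026992) + (5/7)(0.010287) = 0.24679.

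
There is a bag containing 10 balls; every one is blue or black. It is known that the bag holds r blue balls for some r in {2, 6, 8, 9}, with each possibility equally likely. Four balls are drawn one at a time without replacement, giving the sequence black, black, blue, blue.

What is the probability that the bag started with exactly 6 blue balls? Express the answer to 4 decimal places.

Under each hypothesis, the probability of the observed sequence is: P(data | r = 2) = (8/10)(7/9)(2/8)(1/7) = 0.022222; P(data | r = 6) = (4/10)(3/9)(6/8)(5/7) = 0.071429; P(data | r = 8) = (2/10)(1/9)(8/8)(7/7) = 0.022222; P(data | r = 9) = (1/10)(0/9) = 0.
The prior-weighted likelihoods are 1/4 · 0.022222 = 0.0055556, 1/4 · 0.071429 = 0.017857, 1/4 · 0.022222 = 0.0055556, 1/4 · 0 = 0; these sum to 0.028968.
So P(r = 6 | data) = (0.017857) / (0.028968) = 0.61644.

0.6164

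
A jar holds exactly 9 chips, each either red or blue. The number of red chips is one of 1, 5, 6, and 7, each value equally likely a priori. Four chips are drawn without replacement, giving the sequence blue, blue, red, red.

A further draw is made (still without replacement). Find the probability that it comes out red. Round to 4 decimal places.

The likelihood of the observed sequence under each hypothesis: P(data | r = 1) = (8/9)(7/8)(1/7)(0/6) = 0; P(data | r = 5) = (4/9)(3/8)(5/7)(4/6) = 5/63; P(data | r = 6) = (3/9)(2/8)(6/7)(5/6) = 5/84; P(data | r = 7) = (2/9)(1/8)(7/7)(6/6) = 1/36.
Multiplying each by its prior: 1/4 · 0 = 0, 1/4 · 5/63 = 5/252, 1/4 · 5/84 = 5/336, 1/4 · 1/36 = 1/144; with total 1/24.
Normalising, the posterior is P(r = 1 | data) = 0, P(r = 5 | data) = 10/21, P(r = 6 | data) = 5/14, P(r = 7 | data) = 1/6.
Averaging over the posterior, P(red next | data) = (3/5)(10/21) + (4/5)(5/14) + (1)(1/6) = 31/42.

0.7381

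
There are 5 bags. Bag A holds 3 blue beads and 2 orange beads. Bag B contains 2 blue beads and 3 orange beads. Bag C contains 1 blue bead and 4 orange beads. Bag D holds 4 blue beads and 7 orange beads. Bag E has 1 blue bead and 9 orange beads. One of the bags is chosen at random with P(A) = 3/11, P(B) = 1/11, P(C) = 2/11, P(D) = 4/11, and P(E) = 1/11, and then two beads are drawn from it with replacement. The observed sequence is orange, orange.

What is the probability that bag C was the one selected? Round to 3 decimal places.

Compute the likelihood of the observed sequence for each case: P(data | bag A) = (2/5)(2/5) = 0.16; P(data | bag B) = (3/5)(3/5) = 0.36; P(data | bag C) = (4/5)(4/5) = 0.64; P(data | bag D) = (7/11)(7/11) = 0.40496; P(data | bag E) = (9/10)(9/10) = 0.81.
Multiplying each by its prior: 3/11 · 0.16 = 0.043636, 1/11 · 0.36 = 0.032727, 2/11 · 0.64 = 0.11636, 4/11 · 0.40496 = 0.14726, 1/11 · 0.81 = 0.073636; summing to 0.41362.
Hence P(bag C | data) = (0.11636) / (0.41362) = 0.28133.

0.281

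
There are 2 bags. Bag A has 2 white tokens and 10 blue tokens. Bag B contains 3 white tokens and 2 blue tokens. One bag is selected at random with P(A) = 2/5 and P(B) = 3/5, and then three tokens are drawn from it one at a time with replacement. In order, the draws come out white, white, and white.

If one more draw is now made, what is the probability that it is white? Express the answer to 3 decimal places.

Under each hypothesis, the probability of the observed sequence is: P(data | bag A) = (2/12)(2/12)(2/12) = 0.0046296; P(data | bag B) = (3/5)(3/5)(3/5) = 0.216.
Multiplying each by its prior: 2/5 · 0.0046296 = 0.0018519, 3/5 · 0.216 = 0.1296; with total 0.13145.
The posterior is then P(bag A | data) = 0.014088, P(bag B | data) = 0.98591.
The predictive probability is P(white next | data) = (1/6)(0.014088) + (3/5)(0.98591) = 0.5939.

0.594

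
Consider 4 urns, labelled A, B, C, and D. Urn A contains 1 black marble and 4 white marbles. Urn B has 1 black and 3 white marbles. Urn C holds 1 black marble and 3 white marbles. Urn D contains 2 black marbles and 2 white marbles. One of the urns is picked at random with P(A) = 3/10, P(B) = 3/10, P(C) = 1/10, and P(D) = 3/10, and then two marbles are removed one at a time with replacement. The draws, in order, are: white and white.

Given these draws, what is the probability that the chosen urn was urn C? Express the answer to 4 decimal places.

0.1143

For each hypothesis, P(data | H) works out to: P(data | urn A) = (4/5)(4/5) = 16/25; P(data | urn B) = (3/4)(3/4) = 9/16; P(data | urn C) = (3/4)(3/4) = 9/16; P(data | urn D) = (2/4)(2/4) = 1/4.
The prior-weighted likelihoods are 3/10 · 16/25 = 24/125, 3/10 · 9/16 = 27/160, 1/10 · 9/16 = 9/160, 3/10 · 1/4 = 3/40; with total 123/250.
So P(urn C | data) = (9/160) / (123/250) = 75/656.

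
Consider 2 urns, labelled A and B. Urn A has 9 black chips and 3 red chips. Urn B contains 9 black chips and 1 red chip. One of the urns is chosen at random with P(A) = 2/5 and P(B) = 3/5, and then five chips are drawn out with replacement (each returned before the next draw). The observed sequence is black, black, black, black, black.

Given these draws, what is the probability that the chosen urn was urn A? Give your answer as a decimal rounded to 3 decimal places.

0.211

The likelihood of the observed sequence under each hypothesis: P(data | urn A) = (9/12)(9/12)(9/12)(9/12)(9/12) = 0.2373; P(data | urn B) = (9/10)(9/10)(9/10)(9/10)(9/10) = 0.59049.
Multiplying each by its prior: 2/5 · 0.2373 = 0.094922, 3/5 · 0.59049 = 0.35429; summing to 0.44922.
Hence P(urn A | data) = (0.094922) / (0.44922) = 0.21131.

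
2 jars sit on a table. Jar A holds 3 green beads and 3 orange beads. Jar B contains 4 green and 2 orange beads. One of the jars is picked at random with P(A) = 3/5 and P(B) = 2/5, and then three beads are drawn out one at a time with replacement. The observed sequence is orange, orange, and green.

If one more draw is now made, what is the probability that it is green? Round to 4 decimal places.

0.5472

Compute the likelihood of the observed sequence for each case: P(data | jar A) = (3/6)(3/6)(3/6) = 0.125; P(data | jar B) = (2/6)(2/6)(4/6) = 0.074074.
Multiplying each by its prior: 3/5 · 0.125 = 0.075, 2/5 · 0.074074 = 0.02963; these sum to 0.10463.
The posterior is then P(jar A | data) = 0.71681, P(jar B | data) = 0.28319.
The predictive probability is P(green next | data) = (1/2)(0.71681) + (2/3)(0.28319) = 0.5472.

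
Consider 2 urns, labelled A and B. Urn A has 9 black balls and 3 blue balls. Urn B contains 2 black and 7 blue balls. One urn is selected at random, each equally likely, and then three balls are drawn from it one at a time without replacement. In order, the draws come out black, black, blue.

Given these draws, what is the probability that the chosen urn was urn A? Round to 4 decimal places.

Under each hypothesis, the probability of the observed sequence is: P(data | urn A) = (9/12)(8/11)(3/10) = 0.16364; P(data | urn B) = (2/9)(1/8)(7/7) = 0.027778.
The prior-weighted likelihoods are 1/2 · 0.16364 = 0.081818, 1/2 · 0.027778 = 0.013889; these sum to 0.095707.
Hence P(urn A | data) = (0.081818) / (0.095707) = 0.85488.

0.8549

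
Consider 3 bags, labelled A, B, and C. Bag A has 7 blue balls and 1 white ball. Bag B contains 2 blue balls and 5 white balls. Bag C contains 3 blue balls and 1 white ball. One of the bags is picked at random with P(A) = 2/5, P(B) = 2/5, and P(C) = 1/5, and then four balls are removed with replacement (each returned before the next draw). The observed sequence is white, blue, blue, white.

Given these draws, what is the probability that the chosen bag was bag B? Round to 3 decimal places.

Compute the likelihood of the observed sequence for each case: P(data | bag A) = (1/8)(7/8)(7/8)(1/8) = 0.011963; P(data | bag B) = (5/7)(2/7)(2/7)(5/7) = 0.041649; P(data | bag C) = (1/4)(3/4)(3/4)(1/4) = 0.035156.
The prior-weighted likelihoods are 2/5 · 0.011963 = 0.0047852, 2/5 · 0.041649 = 0.01666, 1/5 · 0.035156 = 0.0070313; these sum to 0.028476.
Hence P(bag B | data) = (0.01666) / (0.028476) = 0.58504.

0.585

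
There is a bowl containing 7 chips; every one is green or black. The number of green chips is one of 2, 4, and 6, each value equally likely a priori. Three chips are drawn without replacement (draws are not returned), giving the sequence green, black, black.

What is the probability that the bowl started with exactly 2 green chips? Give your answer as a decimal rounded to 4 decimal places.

Under each hypothesis, the probability of the observed sequence is: P(data | r = 2) = (2/7)(5/6)(4/5) = 4/21; P(data | r = 4) = (4/7)(3/6)(2/5) = 4/35; P(data | r = 6) = (6/7)(1/6)(0/5) = 0.
Multiplying each by its prior: 1/3 · 4/21 = 4/63, 1/3 · 4/35 = 4/105, 1/3 · 0 = 0; summing to 32/315.
Therefore the posterior P(r = 2 | data) = (4/63) / (32/315) = 5/8.

0.6250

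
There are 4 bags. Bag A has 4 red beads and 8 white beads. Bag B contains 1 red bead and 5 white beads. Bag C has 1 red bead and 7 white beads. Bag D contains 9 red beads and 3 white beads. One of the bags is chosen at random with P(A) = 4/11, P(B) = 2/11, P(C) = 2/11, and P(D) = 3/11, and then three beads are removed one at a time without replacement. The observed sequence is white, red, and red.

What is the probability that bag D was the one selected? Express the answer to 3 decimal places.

0.628

For each hypothesis, P(data | H) works out to: P(data | bag A) = (8/12)(4/11)(3/10) = 4/55; P(data | bag B) = (5/6)(1/5)(0/4) = 0; P(data | bag C) = (7/8)(1/7)(0/6) = 0; P(data | bag D) = (3/12)(9/11)(8/10) = 9/55.
The prior-weighted likelihoods are 4/11 · 4/55 = 16/605, 2/11 · 0 = 0, 2/11 · 0 = 0, 3/11 · 9/55 = 27/605; these sum to 43/605.
By Bayes' rule, P(bag D | data) = (27/605) / (43/605) = 27/43.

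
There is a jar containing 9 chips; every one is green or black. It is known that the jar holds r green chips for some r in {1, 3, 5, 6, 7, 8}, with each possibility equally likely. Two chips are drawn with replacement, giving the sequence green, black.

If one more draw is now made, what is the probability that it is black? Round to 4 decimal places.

0.4419

For each hypothesis, P(data | H) works out to: P(data | r = 1) = (1/9)(8/9) = 8/81; P(data | r = 3) = (3/9)(6/9) = 2/9; P(data | r = 5) = (5/9)(4/9) = 20/81; P(data | r = 6) = (6/9)(3/9) = 2/9; P(data | r = 7) = (7/9)(2/9) = 14/81; P(data | r = 8) = (8/9)(1/9) = 8/81.
The prior-weighted likelihoods are 1/6 · 8/81 = 4/243, 1/6 · 2/9 = 1/27, 1/6 · 20/81 = 10/243, 1/6 · 2/9 = 1/27, 1/6 · 14/81 = 7/243, 1/6 · 8/81 = 4/243; these sum to 43/243.
Dividing through by the total gives posterior P(r = 1 | data) = 4/43, P(r = 3 | data) = 9/43, P(r = 5 | data) = 10/43, P(r = 6 | data) = 9/43, P(r = 7 | data) = 7/43, P(r = 8 | data) = 4/43.
The predictive probability is P(black next | data) = (8/9)(4/43) + (2/3)(9/43) + (4/9)(10/43) + (1/3)(9/43) + (2/9)(7/43) + (1/9)(4/43) = 19/43.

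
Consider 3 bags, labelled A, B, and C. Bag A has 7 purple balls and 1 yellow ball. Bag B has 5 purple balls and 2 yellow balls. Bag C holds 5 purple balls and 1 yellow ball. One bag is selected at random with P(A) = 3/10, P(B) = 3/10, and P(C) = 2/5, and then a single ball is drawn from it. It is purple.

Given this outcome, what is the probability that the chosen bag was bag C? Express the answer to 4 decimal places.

The likelihood of this draw under each hypothesis: P(data | bag A) = (7/8) = 0.875; P(data | bag B) = (5/7) = 0.71429; P(data | bag C) = (5/6) = 0.83333.
Multiplying each by its prior: 3/10 · 0.875 = 0.2625, 3/10 · 0.71429 = 0.21429, 2/5 · 0.83333 = 0.33333; summing to 0.81012.
By Bayes' rule, P(bag C | data) = (0.33333) / (0.81012) = 0.41146.

0.4115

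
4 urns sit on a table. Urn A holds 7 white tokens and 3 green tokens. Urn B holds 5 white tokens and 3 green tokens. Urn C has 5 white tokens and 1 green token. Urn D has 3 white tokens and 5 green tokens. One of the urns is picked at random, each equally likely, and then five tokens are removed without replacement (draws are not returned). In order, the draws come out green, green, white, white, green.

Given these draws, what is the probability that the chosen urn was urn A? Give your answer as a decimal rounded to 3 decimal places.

0.104

For each hypothesis, P(data | H) works out to: P(data | urn A) = (3/10)(2/9)(7/8)(6/7)(1/6) = 0.0083333; P(data | urn B) = (3/8)(2/7)(5/6)(4/5)(1/4) = 0.017857; P(data | urn C) = (1/6)(0/5) = 0; P(data | urn D) = (5/8)(4/7)(3/6)(2/5)(3/4) = 0.053571.
The prior-weighted likelihoods are 1/4 · 0.0083333 = 0.0020833, 1/4 · 0.017857 = 0.0044643, 1/4 · 0 = 0, 1/4 · 0.053571 = 0.013393; these sum to 0.01994.
Hence P(urn A | data) = (0.0020833) / (0.01994) = 0.10448.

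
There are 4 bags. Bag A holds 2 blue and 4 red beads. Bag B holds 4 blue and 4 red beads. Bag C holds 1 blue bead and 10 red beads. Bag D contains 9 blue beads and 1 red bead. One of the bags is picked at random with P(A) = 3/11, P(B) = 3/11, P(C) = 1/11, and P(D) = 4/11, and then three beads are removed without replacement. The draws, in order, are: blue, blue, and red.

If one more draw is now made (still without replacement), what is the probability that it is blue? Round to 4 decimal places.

For each hypothesis, P(data | H) works out to: P(data | bag A) = (2/6)(1/5)(4/4) = 1/15; P(data | bag B) = (4/8)(3/7)(4/6) = 1/7; P(data | bag C) = (1/11)(0/10) = 0; P(data | bag D) = (9/10)(8/9)(1/8) = 1/10.
The prior-weighted likelihoods are 3/11 · 1/15 = 1/55, 3/11 · 1/7 = 3/77, 1/11 · 0 = 0, 4/11 · 1/10 = 2/55; summing to 36/385.
Normalising, the posterior is P(bag A | data) = 7/36, P(bag B | data) = 5/12, P(bag C | data) = 0, P(bag D | data) = 7/18.
The predictive probability is P(blue next | data) = (0)(7/36) + (2/5)(5/12) + (1)(7/18) = 5/9.

0.5556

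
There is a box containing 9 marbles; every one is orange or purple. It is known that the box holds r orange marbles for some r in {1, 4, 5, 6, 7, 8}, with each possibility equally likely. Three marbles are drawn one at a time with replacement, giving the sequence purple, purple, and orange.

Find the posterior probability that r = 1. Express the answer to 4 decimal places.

0.1916

Under each hypothesis, the probability of the observed sequence is: P(data | r = 1) = (8/9)(8/9)(1/9) = 0.087791; P(data | r = 4) = (5/9)(5/9)(4/9) = 0.13717; P(data | r = 5) = (4/9)(4/9)(5/9) = 0.10974; P(data | r = 6) = (3/9)(3/9)(6/9) = 0.074074; P(data | r = 7) = (2/9)(2/9)(7/9) = 0.038409; P(data | r = 8) = (1/9)(1/9)(8/9) = 0.010974.
Weighting by the prior gives 1/6 · 0.087791 = 0.014632, 1/6 · 0.13717 = 0.022862, 1/6 · 0.10974 = 0.01829, 1/6 · 0.074074 = 0.012346, 1/6 · 0.038409 = 0.0064015, 1/6 · 0.010974 = 0.001829; summing to 0.07636.
Hence P(r = 1 | data) = (0.014632) / (0.07636) = 0.19162.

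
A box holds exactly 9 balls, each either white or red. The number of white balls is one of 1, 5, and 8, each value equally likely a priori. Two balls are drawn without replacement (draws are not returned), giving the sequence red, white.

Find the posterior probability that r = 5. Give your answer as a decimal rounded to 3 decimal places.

Compute the likelihood of the observed sequence for each case: P(data | r = 1) = (8/9)(1/8) = 1/9; P(data | r = 5) = (4/9)(5/8) = 5/18; P(data | r = 8) = (1/9)(8/8) = 1/9.
The prior-weighted likelihoods are 1/3 · 1/9 = 1/27, 1/3 · 5/18 = 5/54, 1/3 · 1/9 = 1/27; with total 1/6.
Therefore the posterior P(r = 5 | data) = (5/54) / (1/6) = 5/9.

0.556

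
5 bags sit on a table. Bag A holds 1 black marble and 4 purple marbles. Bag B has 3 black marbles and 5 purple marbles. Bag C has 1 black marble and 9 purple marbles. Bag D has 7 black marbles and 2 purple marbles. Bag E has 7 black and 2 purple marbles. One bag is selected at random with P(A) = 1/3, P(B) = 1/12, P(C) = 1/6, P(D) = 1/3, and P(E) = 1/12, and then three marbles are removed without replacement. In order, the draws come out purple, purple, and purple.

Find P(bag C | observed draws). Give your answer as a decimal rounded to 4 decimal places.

0.4404

Under each hypothesis, the probability of the observed sequence is: P(data | bag A) = (4/5)(3/4)(2/3) = 2/5; P(data | bag B) = (5/8)(4/7)(3/6) = 5/28; P(data | bag C) = (9/10)(8/9)(7/8) = 7/10; P(data | bag D) = (2/9)(1/8)(0/7) = 0; P(data | bag E) = (2/9)(1/8)(0/7) = 0.
Multiplying each by its prior: 1/3 · 2/5 = 2/15, 1/12 · 5/28 = 5/336, 1/6 · 7/10 = 7/60, 1/3 · 0 = 0, 1/12 · 0 = 0; summing to 89/336.
Therefore the posterior P(bag C | data) = (7/60) / (89/336) = 196/445.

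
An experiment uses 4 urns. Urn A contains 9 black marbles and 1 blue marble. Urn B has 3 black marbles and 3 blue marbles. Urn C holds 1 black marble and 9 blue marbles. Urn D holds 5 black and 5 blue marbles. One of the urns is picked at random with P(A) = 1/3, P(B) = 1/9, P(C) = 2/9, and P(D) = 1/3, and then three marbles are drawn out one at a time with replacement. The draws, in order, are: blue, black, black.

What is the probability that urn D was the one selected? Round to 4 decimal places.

0.4928

Compute the likelihood of the observed sequence for each case: P(data | urn A) = (1/10)(9/10)(9/10) = 0.081; P(data | urn B) = (3/6)(3/6)(3/6) = 0.125; P(data | urn C) = (9/10)(1/10)(1/10) = 0.009; P(data | urn D) = (5/10)(5/10)(5/10) = 0.125.
Weighting by the prior gives 1/3 · 0.081 = 0.027, 1/9 · 0.125 = 0.013889, 2/9 · 0.009 = 0.002, 1/3 · 0.125 = 0.041667; summing to 0.084556.
So P(urn D | data) = (0.041667) / (0.084556) = 0.49277.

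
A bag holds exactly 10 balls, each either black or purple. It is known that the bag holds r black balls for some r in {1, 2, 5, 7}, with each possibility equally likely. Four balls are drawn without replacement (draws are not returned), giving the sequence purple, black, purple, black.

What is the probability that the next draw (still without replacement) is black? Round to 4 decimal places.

For each hypothesis, P(data | H) works out to: P(data | r = 1) = (9/10)(1/9)(8/8)(0/7) = 0; P(data | r = 2) = (8/10)(2/9)(7/8)(1/7) = 0.022222; P(data | r = 5) = (5/10)(5/9)(4/8)(4/7) = 0.079365; P(data | r = 7) = (3/10)(7/9)(2/8)(6/7) = 0.05.
Multiplying each by its prior: 1/4 · 0 = 0, 1/4 · 0.022222 = 0.0055556, 1/4 · 0.079365 = 0.019841, 1/4 · 0.05 = 0.0125; with total 0.037897.
The posterior is then P(r = 1 | data) = 0, P(r = 2 | data) = 0.1466, P(r = 5 | data) = 0.52356, P(r = 7 | data) = 0.32984.
Averaging over the posterior, P(black next | data) = (0)(0.1466) + (1/2)(0.52356) + (5/6)(0.32984) = 0.53665.

0.5366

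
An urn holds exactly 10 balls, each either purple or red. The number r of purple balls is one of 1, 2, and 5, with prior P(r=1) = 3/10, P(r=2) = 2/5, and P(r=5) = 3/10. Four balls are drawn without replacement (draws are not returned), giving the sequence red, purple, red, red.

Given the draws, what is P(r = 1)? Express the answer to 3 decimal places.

0.296

Compute the likelihood of the observed sequence for each case: P(data | r = 1) = (9/10)(1/9)(8/8)(7/7) = 1/10; P(data | r = 2) = (8/10)(2/9)(7/8)(6/7) = 2/15; P(data | r = 5) = (5/10)(5/9)(4/8)(3/7) = 5/84.
The prior-weighted likelihoods are 3/10 · 1/10 = 3/100, 2/5 · 2/15 = 4/75, 3/10 · 5/84 = 1/56; summing to 17/168.
So P(r = 1 | data) = (3/100) / (17/168) = 126/425.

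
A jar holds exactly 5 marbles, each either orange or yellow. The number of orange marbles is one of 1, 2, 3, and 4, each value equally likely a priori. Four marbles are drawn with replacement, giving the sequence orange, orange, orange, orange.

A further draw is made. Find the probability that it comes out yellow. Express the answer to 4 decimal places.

0.2655

For each hypothesis, P(data | H) works out to: P(data | r = 1) = (1/5)(1/5)(1/5)(1/5) = 0.0016; P(data | r = 2) = (2/5)(2/5)(2/5)(2/5) = 0.0256; P(data | r = 3) = (3/5)(3/5)(3/5)(3/5) = 0.1296; P(data | r = 4) = (4/5)(4/5)(4/5)(4/5) = 0.4096.
Weighting by the prior gives 1/4 · 0.0016 = 0.0004, 1/4 · 0.0256 = 0.0064, 1/4 · 0.1296 = 0.0324, 1/4 · 0.4096 = 0.1024; these sum to 0.1416.
Normalising, the posterior is P(r = 1 | data) = 0.0028249, P(r = 2 | data) = 0.045198, P(r = 3 | data) = 0.22881, P(r = 4 | data) = 0.72316.
So P(yellow next | data) = Σ P(yellow next | H) P(H | data) = (4/5)(0.0028249) + (3/5)(0.045198) + (2/5)(0.22881) + (1/5)(0.72316) = 0.26554.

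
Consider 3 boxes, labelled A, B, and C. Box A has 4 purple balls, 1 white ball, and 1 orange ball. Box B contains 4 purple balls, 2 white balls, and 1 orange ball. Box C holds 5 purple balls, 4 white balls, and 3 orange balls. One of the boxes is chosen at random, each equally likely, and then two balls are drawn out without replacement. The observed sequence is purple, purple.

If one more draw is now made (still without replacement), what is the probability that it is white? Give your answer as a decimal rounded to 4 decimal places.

The likelihood of the observed sequence under each hypothesis: P(data | box A) = (4/6)(3/5) = 0.4; P(data | box B) = (4/7)(3/6) = 0.28571; P(data | box C) = (5/12)(4/11) = 0.15152.
Weighting by the prior gives 1/3 · 0.4 = 0.13333, 1/3 · 0.28571 = 0.095238, 1/3 · 0.15152 = 0.050505; with total 0.27908.
Normalising, the posterior is P(box A | data) = 0.47777, P(box B | data) = 0.34126, P(box C | data) = 0.18097.
The predictive probability is P(white next | data) = (1/4)(0.47777) + (2/5)(0.34126) + (2/5)(0.18097) = 0.32834.

0.3283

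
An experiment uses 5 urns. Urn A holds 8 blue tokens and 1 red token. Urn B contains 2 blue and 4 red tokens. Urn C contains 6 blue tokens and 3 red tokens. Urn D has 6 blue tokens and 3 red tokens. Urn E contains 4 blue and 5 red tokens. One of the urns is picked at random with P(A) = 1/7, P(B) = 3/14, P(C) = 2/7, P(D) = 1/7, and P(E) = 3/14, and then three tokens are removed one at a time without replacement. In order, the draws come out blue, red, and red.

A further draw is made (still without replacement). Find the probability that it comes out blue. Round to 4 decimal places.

0.5285

Compute the likelihood of the observed sequence for each case: P(data | urn A) = (8/9)(1/8)(0/7) = 0; P(data | urn B) = (2/6)(4/5)(3/4) = 1/5; P(data | urn C) = (6/9)(3/8)(2/7) = 1/14; P(data | urn D) = (6/9)(3/8)(2/7) = 1/14; P(data | urn E) = (4/9)(5/8)(4/7) = 10/63.
Weighting by the prior gives 1/7 · 0 = 0, 3/14 · 1/5 = 3/70, 2/7 · 1/14 = 1/49, 1/7 · 1/14 = 1/98, 3/14 · 10/63 = 5/147; these sum to 79/735.
The posterior is then P(urn A | data) = 0, P(urn B | data) = 63/158, P(urn C | data) = 15/79, P(urn D | data) = 15/158, P(urn E | data) = 25/79.
The predictive probability is P(blue next | data) = (1/3)(63/158) + (5/6)(15/79) + (5/6)(15/158) + (1/2)(25/79) = 167/316.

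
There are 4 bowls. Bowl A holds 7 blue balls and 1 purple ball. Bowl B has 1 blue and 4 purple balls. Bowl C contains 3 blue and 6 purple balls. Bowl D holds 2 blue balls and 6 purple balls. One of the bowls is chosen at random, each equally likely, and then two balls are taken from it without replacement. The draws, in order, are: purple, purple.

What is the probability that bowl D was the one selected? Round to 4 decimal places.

0.3451

For each hypothesis, P(data | H) works out to: P(data | bowl A) = (1/8)(0/7) = 0; P(data | bowl B) = (4/5)(3/4) = 3/5; P(data | bowl C) = (6/9)(5/8) = 5/12; P(data | bowl D) = (6/8)(5/7) = 15/28.
Weighting by the prior gives 1/4 · 0 = 0, 1/4 · 3/5 = 3/20, 1/4 · 5/12 = 5/48, 1/4 · 15/28 = 15/112; these sum to 163/420.
Hence P(bowl D | data) = (15/112) / (163/420) = 225/652.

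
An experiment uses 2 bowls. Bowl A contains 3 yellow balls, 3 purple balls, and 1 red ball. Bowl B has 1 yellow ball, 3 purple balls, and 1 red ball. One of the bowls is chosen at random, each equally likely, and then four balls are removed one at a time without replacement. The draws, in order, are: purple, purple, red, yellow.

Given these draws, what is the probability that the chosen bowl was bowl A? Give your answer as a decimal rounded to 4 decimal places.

0.3000

Compute the likelihood of the observed sequence for each case: P(data | bowl A) = (3/7)(2/6)(1/5)(3/4) = 3/140; P(data | bowl B) = (3/5)(2/4)(1/3)(1/2) = 1/20.
The prior-weighted likelihoods are 1/2 · 3/140 = 3/280, 1/2 · 1/20 = 1/40; summing to 1/28.
So P(bowl A | data) = (3/280) / (1/28) = 3/10.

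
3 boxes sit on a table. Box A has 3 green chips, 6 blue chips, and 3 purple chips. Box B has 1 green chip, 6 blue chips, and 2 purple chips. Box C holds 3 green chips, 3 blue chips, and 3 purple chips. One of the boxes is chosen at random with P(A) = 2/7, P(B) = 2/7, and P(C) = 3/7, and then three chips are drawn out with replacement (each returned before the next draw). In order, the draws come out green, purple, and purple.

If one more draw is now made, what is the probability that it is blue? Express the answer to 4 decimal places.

For each hypothesis, P(data | H) works out to: P(data | box A) = (3/12)(3/12)(3/12) = 0.015625; P(data | box B) = (1/9)(2/9)(2/9) = 0.005487; P(data | box C) = (3/9)(3/9)(3/9) = 0.037037.
Multiplying each by its prior: 2/7 · 0.015625 = 0.0044643, 2/7 · 0.005487 = 0.0015677, 3/7 · 0.037037 = 0.015873; these sum to 0.021905.
Normalising, the posterior is P(box A | data) = 0.2038, P(box B | data) = 0.071568, P(box C | data) = 0.72463.
Averaging over the posterior, P(blue next | data) = (1/2)(0.2038) + (2/3)(0.071568) + (1/3)(0.72463) = 0.39116.

0.3912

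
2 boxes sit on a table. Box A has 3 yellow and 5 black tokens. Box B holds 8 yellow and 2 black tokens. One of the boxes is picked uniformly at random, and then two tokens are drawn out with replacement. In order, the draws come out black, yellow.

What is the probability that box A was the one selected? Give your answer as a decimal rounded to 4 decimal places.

For each hypothesis, P(data | H) works out to: P(data | box A) = (5/8)(3/8) = 0.23438; P(data | box B) = (2/10)(8/10) = 0.16.
Multiplying each by its prior: 1/2 · 0.23438 = 0.11719, 1/2 · 0.16 = 0.08; these sum to 0.19719.
Hence P(box A | data) = (0.11719) / (0.19719) = 0.59429.

0.5943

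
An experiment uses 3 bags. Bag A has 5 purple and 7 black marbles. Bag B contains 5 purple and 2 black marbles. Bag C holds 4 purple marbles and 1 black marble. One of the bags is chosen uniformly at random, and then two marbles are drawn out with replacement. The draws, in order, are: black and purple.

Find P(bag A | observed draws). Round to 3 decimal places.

0.400

Under each hypothesis, the probability of the observed sequence is: P(data | bag A) = (7/12)(5/12) = 0.24306; P(data | bag B) = (2/7)(5/7) = 0.20408; P(data | bag C) = (1/5)(4/5) = 0.16.
The prior-weighted likelihoods are 1/3 · 0.24306 = 0.081019, 1/3 · 0.20408 = 0.068027, 1/3 · 0.16 = 0.053333; these sum to 0.20238.
Therefore the posterior P(bag A | data) = (0.081019) / (0.20238) = 0.40033.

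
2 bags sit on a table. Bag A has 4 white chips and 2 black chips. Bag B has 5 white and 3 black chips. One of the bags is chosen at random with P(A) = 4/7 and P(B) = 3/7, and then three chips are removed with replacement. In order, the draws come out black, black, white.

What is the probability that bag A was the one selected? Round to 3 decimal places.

0.529

For each hypothesis, P(data | H) works out to: P(data | bag A) = (2/6)(2/6)(4/6) = 0.074074; P(data | bag B) = (3/8)(3/8)(5/8) = 0.087891.
Weighting by the prior gives 4/7 · 0.074074 = 0.042328, 3/7 · 0.087891 = 0.037667; these sum to 0.079995.
So P(bag A | data) = (0.042328) / (0.079995) = 0.52913.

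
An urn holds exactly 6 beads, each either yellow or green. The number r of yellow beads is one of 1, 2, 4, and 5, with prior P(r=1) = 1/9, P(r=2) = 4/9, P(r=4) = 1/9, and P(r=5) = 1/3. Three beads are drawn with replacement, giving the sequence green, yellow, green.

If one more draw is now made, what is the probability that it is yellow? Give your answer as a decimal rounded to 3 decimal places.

0.380

Compute the likelihood of the observed sequence for each case: P(data | r = 1) = (5/6)(1/6)(5/6) = 0.11574; P(data | r = 2) = (4/6)(2/6)(4/6) = 0.14815; P(data | r = 4) = (2/6)(4/6)(2/6) = 0.074074; P(data | r = 5) = (1/6)(5/6)(1/6) = 0.023148.
Multiplying each by its prior: 1/9 · 0.11574 = 0.01286, 4/9 · 0.14815 = 0.065844, 1/9 · 0.074074 = 0.0082305, 1/3 · 0.023148 = 0.007716; summing to 0.09465.
Normalising, the posterior is P(r = 1 | data) = 0.13587, P(r = 2 | data) = 0.69565, P(r = 4 | data) = 0.086957, P(r = 5 | data) = 0.081522.
Averaging over the posterior, P(yellow next | data) = (1/6)(0.13587) + (1/3)(0.69565) + (2/3)(0.086957) + (5/6)(0.081522) = 0.38043.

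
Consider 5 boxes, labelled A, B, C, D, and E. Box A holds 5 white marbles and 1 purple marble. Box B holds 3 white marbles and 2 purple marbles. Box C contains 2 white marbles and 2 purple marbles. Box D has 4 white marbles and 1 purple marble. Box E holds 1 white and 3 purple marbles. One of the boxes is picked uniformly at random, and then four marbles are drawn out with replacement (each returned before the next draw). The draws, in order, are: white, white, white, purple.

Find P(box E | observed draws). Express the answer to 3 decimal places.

Under each hypothesis, the probability of the observed sequence is: P(data | box A) = (5/6)(5/6)(5/6)(1/6) = 0.096451; P(data | box B) = (3/5)(3/5)(3/5)(2/5) = 0.0864; P(data | box C) = (2/4)(2/4)(2/4)(2/4) = 0.0625; P(data | box D) = (4/5)(4/5)(4/5)(1/5) = 0.1024; P(data | box E) = (1/4)(1/4)(1/4)(3/4) = 0.011719.
The prior-weighted likelihoods are 1/5 · 0.096451 = 0.01929, 1/5 · 0.0864 = 0.01728, 1/5 · 0.0625 = 0.0125, 1/5 · 0.1024 = 0.02048, 1/5 · 0.011719 = 0.0023437; with total 0.071894.
Hence P(box E | data) = (0.0023437) / (0.071894) = 0.0326.

0.033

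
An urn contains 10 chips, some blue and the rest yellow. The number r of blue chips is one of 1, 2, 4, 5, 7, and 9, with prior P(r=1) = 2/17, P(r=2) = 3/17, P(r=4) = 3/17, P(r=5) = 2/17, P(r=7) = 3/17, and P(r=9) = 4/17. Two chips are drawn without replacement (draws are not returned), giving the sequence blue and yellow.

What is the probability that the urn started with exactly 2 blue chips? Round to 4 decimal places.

Under each hypothesis, the probability of the observed sequence is: P(data | r = 1) = (1/10)(9/9) = 0.1; P(data | r = 2) = (2/10)(8/9) = 0.17778; P(data | r = 4) = (4/10)(6/9) = 0.26667; P(data | r = 5) = (5/10)(5/9) = 0.27778; P(data | r = 7) = (7/10)(3/9) = 0.23333; P(data | r = 9) = (9/10)(1/9) = 0.1.
Multiplying each by its prior: 2/17 · 0.1 = 0.011765, 3/17 · 0.17778 = 0.031373, 3/17 · 0.26667 = 0.047059, 2/17 · 0.27778 = 0.03268, 3/17 · 0.23333 = 0.041176, 4/17 · 0.1 = 0.023529; with total 0.18758.
Therefore the posterior P(r = 2 | data) = (0.031373) / (0.18758) = 0.16725.

0.1672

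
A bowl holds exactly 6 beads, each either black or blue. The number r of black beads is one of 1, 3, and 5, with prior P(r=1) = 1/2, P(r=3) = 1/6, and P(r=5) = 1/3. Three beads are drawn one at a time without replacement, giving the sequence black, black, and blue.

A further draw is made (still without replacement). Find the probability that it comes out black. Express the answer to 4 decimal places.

0.7931

Compute the likelihood of the observed sequence for each case: P(data | r = 1) = (1/6)(0/5) = 0; P(data | r = 3) = (3/6)(2/5)(3/4) = 3/20; P(data | r = 5) = (5/6)(4/5)(1/4) = 1/6.
Multiplying each by its prior: 1/2 · 0 = 0, 1/6 · 3/20 = 1/40, 1/3 · 1/6 = 1/18; these sum to 29/360.
The posterior is then P(r = 1 | data) = 0, P(r = 3 | data) = 9/29, P(r = 5 | data) = 20/29.
Averaging over the posterior, P(black next | data) = (1/3)(9/29) + (1)(20/29) = 23/29.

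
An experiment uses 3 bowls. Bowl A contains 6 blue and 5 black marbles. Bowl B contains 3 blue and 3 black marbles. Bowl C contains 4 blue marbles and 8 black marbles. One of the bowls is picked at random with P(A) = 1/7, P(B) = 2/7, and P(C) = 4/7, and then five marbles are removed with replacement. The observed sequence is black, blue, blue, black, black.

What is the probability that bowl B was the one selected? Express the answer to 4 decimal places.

0.2814

For each hypothesis, P(data | H) works out to: P(data | bowl A) = (5/11)(6/11)(6/11)(5/11)(5/11) = 0.027941; P(data | bowl B) = (3/6)(3/6)(3/6)(3/6)(3/6) = 0.03125; P(data | bowl C) = (8/12)(4/12)(4/12)(8/12)(8/12) = 0.032922.
Multiplying each by its prior: 1/7 · 0.027941 = 0.0039916, 2/7 · 0.03125 = 0.0089286, 4/7 · 0.032922 = 0.018812; summing to 0.031733.
So P(bowl B | data) = (0.0089286) / (0.031733) = 0.28137.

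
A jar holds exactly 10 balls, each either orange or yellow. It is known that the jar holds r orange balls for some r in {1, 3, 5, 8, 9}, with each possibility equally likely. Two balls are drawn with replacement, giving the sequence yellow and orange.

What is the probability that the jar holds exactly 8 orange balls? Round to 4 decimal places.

Compute the likelihood of the observed sequence for each case: P(data | r = 1) = (9/10)(1/10) = 9/100; P(data | r = 3) = (7/10)(3/10) = 21/100; P(data | r = 5) = (5/10)(5/10) = 1/4; P(data | r = 8) = (2/10)(8/10) = 4/25; P(data | r = 9) = (1/10)(9/10) = 9/100.
Weighting by the prior gives 1/5 · 9/100 = 9/500, 1/5 · 21/100 = 21/500, 1/5 · 1/4 = 1/20, 1/5 · 4/25 = 4/125, 1/5 · 9/100 = 9/500; these sum to 4/25.
By Bayes' rule, P(r = 8 | data) = (4/125) / (4/25) = 1/5.

0.2000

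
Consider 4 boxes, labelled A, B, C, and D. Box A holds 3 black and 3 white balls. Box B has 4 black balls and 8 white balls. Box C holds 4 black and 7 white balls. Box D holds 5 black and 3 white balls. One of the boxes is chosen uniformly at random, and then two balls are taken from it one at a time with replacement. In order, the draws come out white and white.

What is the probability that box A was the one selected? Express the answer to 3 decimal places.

For each hypothesis, P(data | H) works out to: P(data | box A) = (3/6)(3/6) = 0.25; P(data | box B) = (8/12)(8/12) = 0.44444; P(data | box C) = (7/11)(7/11) = 0.40496; P(data | box D) = (3/8)(3/8) = 0.14062.
Weighting by the prior gives 1/4 · 0.25 = 0.0625, 1/4 · 0.44444 = 0.11111, 1/4 · 0.40496 = 0.10124, 1/4 · 0.14062 = 0.035156; summing to 0.31001.
Hence P(box A | data) = (0.0625) / (0.31001) = 0.20161.

0.202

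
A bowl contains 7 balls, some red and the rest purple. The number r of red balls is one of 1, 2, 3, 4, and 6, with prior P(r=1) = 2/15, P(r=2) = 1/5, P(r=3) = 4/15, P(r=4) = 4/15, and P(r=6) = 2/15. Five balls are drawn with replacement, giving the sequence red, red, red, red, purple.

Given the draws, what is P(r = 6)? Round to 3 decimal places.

0.359

Under each hypothesis, the probability of the observed sequence is: P(data | r = 1) = (1/7)(1/7)(1/7)(1/7)(6/7) = 0.00035699; P(data | r = 2) = (2/7)(2/7)(2/7)(2/7)(5/7) = 0.0047599; P(data | r = 3) = (3/7)(3/7)(3/7)(3/7)(4/7) = 0.019278; P(data | r = 4) = (4/7)(4/7)(4/7)(4/7)(3/7) = 0.045695; P(data | r = 6) = (6/7)(6/7)(6/7)(6/7)(1/7) = 0.077111.
Weighting by the prior gives 2/15 · 0.00035699 = 4.7599e-05, 1/5 · 0.0047599 = 0.00095198, 4/15 · 0.019278 = 0.0051407, 4/15 · 0.045695 = 0.012185, 2/15 · 0.077111 = 0.010281; summing to 0.028607.
Therefore the posterior P(r = 6 | data) = (0.010281) / (0.028607) = 0.3594.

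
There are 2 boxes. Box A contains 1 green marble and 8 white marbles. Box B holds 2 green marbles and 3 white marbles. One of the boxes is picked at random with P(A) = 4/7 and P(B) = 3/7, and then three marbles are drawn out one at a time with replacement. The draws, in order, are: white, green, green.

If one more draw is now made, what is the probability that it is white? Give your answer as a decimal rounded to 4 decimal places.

Under each hypothesis, the probability of the observed sequence is: P(data | box A) = (8/9)(1/9)(1/9) = 0.010974; P(data | box B) = (3/5)(2/5)(2/5) = 0.096.
Weighting by the prior gives 4/7 · 0.010974 = 0.0062708, 3/7 · 0.096 = 0.041143; summing to 0.047414.
The posterior is then P(box A | data) = 0.13226, P(box B | data) = 0.86774.
The predictive probability is P(white next | data) = (8/9)(0.13226) + (3/5)(0.86774) = 0.63821.

0.6382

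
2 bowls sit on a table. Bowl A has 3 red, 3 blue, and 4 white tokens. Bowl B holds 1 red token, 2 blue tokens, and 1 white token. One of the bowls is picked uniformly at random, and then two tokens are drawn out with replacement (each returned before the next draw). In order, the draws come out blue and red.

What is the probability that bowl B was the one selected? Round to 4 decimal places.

0.5814

The likelihood of the observed sequence under each hypothesis: P(data | bowl A) = (3/10)(3/10) = 9/100; P(data | bowl B) = (2/4)(1/4) = 1/8.
Weighting by the prior gives 1/2 · 9/100 = 9/200, 1/2 · 1/8 = 1/16; summing to 43/400.
Hence P(bowl B | data) = (1/16) / (43/400) = 25/43.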